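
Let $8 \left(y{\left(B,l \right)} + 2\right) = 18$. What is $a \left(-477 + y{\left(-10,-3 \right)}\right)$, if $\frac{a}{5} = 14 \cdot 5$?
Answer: $- \frac{333725}{2} \approx -1.6686 \cdot 10^{5}$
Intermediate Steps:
$y{\left(B,l \right)} = \frac{1}{4}$ ($y{\left(B,l \right)} = -2 + \frac{1}{8} \cdot 18 = -2 + \frac{9}{4} = \frac{1}{4}$)
$a = 350$ ($a = 5 \cdot 14 \cdot 5 = 5 \cdot 70 = 350$)
$a \left(-477 + y{\left(-10,-3 \right)}\right) = 350 \left(-477 + \frac{1}{4}\right) = 350 \left(- \frac{1907}{4}\right) = - \frac{333725}{2}$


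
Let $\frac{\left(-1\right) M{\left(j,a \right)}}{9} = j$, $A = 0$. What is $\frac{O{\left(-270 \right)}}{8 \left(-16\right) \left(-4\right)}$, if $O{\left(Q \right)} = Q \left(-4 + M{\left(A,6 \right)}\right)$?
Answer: $\frac{135}{64} \approx 2.1094$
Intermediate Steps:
$M{\left(j,a \right)} = - 9 j$
$O{\left(Q \right)} = - 4 Q$ ($O{\left(Q \right)} = Q \left(-4 - 0\right) = Q \left(-4 + 0\right) = Q \left(-4\right) = - 4 Q$)
$\frac{O{\left(-270 \right)}}{8 \left(-16\right) \left(-4\right)} = \frac{\left(-4\right) \left(-270\right)}{8 \left(-16\right) \left(-4\right)} = \frac{1080}{\left(-128\right) \left(-4\right)} = \frac{1080}{512} = 1080 \cdot \frac{1}{512} = \frac{135}{64}$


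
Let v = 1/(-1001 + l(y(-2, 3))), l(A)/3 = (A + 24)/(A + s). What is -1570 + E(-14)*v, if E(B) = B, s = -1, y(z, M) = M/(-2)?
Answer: -806973/514 ≈ -1570.0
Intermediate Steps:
y(z, M) = -M/2 (y(z, M) = M*(-½) = -M/2)
l(A) = 3*(24 + A)/(-1 + A) (l(A) = 3*((A + 24)/(A - 1)) = 3*((24 + A)/(-1 + A)) = 3*(24 + A)/(-1 + A))
v = -1/1028 (v = 1/(-1001 + 3*(24 - ½*3)/(-1 - ½*3)) = 1/(-1001 + 3*(24 - 3/2)/(-1 - 3/2)) = 1/(-1001 + 3*(45/2)/(-5/2)) = 1/(-1001 + 3*(-⅖)*(45/2)) = 1/(-1001 - 27) = 1/(-1028) = -1/1028 ≈ -0.00097276)
-1570 + E(-14)*v = -1570 - 14*(-1/1028) = -1570 + 7/514 = -806973/514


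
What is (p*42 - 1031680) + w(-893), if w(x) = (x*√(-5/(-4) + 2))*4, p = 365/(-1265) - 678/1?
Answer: -268222534/253 - 1786*√13 ≈ -1.0666e+6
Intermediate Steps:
p = -171607/253 (p = 365*(-1/1265) - 678*1 = -73/253 - 678 = -171607/253 ≈ -678.29)
w(x) = 2*x*√13 (w(x) = (x*√(-5*(-¼) + 2))*4 = (x*√(5/4 + 2))*4 = (x*√(13/4))*4 = (x*(√13/2))*4 = (x*√13/2)*4 = 2*x*√13)
(p*42 - 1031680) + w(-893) = (-171607/253*42 - 1031680) + 2*(-893)*√13 = (-7207494/253 - 1031680) - 1786*√13 = -268222534/253 - 1786*√13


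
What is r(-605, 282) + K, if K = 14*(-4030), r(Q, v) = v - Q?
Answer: -55533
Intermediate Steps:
K = -56420
r(-605, 282) + K = (282 - 1*(-605)) - 56420 = (282 + 605) - 56420 = 887 - 56420 = -55533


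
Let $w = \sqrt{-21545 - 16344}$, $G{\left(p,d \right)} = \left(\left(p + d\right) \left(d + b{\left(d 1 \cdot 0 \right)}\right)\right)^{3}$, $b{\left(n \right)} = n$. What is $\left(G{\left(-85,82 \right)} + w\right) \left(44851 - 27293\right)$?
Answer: $-261384822288 + 17558 i \sqrt{37889} \approx -2.6138 \cdot 10^{11} + 3.4177 \cdot 10^{6} i$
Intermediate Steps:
$G{\left(p,d \right)} = d^{3} \left(d + p\right)^{3}$ ($G{\left(p,d \right)} = \left(\left(p + d\right) \left(d + d 1 \cdot 0\right)\right)^{3} = \left(\left(d + p\right) \left(d + d 0\right)\right)^{3} = \left(\left(d + p\right) \left(d + 0\right)\right)^{3} = \left(\left(d + p\right) d\right)^{3} = \left(d \left(d + p\right)\right)^{3} = d^{3} \left(d + p\right)^{3}$)
$w = i \sqrt{37889}$ ($w = \sqrt{-37889} = i \sqrt{37889} \approx 194.65 i$)
$\left(G{\left(-85,82 \right)} + w\right) \left(44851 - 27293\right) = \left(82^{3} \left(82 - 85\right)^{3} + i \sqrt{37889}\right) \left(44851 - 27293\right) = \left(551368 \left(-3\right)^{3} + i \sqrt{37889}\right) 17558 = \left(551368 \left(-27\right) + i \sqrt{37889}\right) 17558 = \left(-14886936 + i \sqrt{37889}\right) 17558 = -261384822288 + 17558 i \sqrt{37889}$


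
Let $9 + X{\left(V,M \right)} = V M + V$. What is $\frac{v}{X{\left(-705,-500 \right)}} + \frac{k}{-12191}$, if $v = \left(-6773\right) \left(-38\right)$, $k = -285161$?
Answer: $\frac{51726646990}{2144311563} \approx 24.123$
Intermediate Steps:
$X{\left(V,M \right)} = -9 + V + M V$ ($X{\left(V,M \right)} = -9 + \left(V M + V\right) = -9 + \left(M V + V\right) = -9 + \left(V + M V\right) = -9 + V + M V$)
$v = 257374$
$\frac{v}{X{\left(-705,-500 \right)}} + \frac{k}{-12191} = \frac{257374}{-9 - 705 - -352500} - \frac{285161}{-12191} = \frac{257374}{-9 - 705 + 352500} - - \frac{285161}{12191} = \frac{257374}{351786} + \frac{285161}{12191} = 257374 \cdot \frac{1}{351786} + \frac{285161}{12191} = \frac{128687}{175893} + \frac{285161}{12191} = \frac{51726646990}{2144311563}$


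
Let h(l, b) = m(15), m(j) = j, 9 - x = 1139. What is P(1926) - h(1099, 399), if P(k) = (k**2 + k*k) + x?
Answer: 7417807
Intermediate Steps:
x = -1130 (x = 9 - 1*1139 = 9 - 1139 = -1130)
h(l, b) = 15
P(k) = -1130 + 2*k**2 (P(k) = (k**2 + k*k) - 1130 = (k**2 + k**2) - 1130 = 2*k**2 - 1130 = -1130 + 2*k**2)
P(1926) - h(1099, 399) = (-1130 + 2*1926**2) - 1*15 = (-1130 + 2*3709476) - 15 = (-1130 + 7418952) - 15 = 7417822 - 15 = 7417807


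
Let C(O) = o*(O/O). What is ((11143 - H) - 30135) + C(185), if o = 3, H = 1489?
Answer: -20478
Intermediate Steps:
C(O) = 3 (C(O) = 3*(O/O) = 3*1 = 3)
((11143 - H) - 30135) + C(185) = ((11143 - 1*1489) - 30135) + 3 = ((11143 - 1489) - 30135) + 3 = (9654 - 30135) + 3 = -20481 + 3 = -20478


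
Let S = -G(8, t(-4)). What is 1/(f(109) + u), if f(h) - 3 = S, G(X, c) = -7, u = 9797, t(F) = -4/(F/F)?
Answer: 1/9807 ≈ 0.00010197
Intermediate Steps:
t(F) = -4 (t(F) = -4/1 = -4*1 = -4)
S = 7 (S = -1*(-7) = 7)
f(h) = 10 (f(h) = 3 + 7 = 10)
1/(f(109) + u) = 1/(10 + 9797) = 1/9807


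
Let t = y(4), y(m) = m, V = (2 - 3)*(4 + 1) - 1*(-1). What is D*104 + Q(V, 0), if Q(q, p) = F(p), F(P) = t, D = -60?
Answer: -6236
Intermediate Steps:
V = -4 (V = -1*5 + 1 = -5 + 1 = -4)
t = 4
F(P) = 4
Q(q, p) = 4
D*104 + Q(V, 0) = -60*104 + 4 = -6240 + 4 = -6236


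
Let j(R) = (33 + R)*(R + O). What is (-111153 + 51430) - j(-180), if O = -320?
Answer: -133223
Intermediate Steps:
j(R) = (-320 + R)*(33 + R) (j(R) = (33 + R)*(R - 320) = (33 + R)*(-320 + R) = (-320 + R)*(33 + R))
(-111153 + 51430) - j(-180) = (-111153 + 51430) - (-10560 + (-180)² - 287*(-180)) = -59723 - (-10560 + 32400 + 51660) = -59723 - 1*73500 = -59723 - 73500 = -133223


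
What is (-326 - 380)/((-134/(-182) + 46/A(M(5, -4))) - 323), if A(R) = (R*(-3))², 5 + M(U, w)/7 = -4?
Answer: 163923669/74824990 ≈ 2.1908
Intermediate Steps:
M(U, w) = -63 (M(U, w) = -35 + 7*(-4) = -35 - 28 = -63)
A(R) = 9*R² (A(R) = (-3*R)² = 9*R²)
(-326 - 380)/((-134/(-182) + 46/A(M(5, -4))) - 323) = (-326 - 380)/((-134/(-182) + 46/((9*(-63)²))) - 323) = -706/((-134*(-1/182) + 46/((9*3969))) - 323) = -706/((67/91 + 46/35721) - 323) = -706/(342499/464373 - 323) = -706/(-149649980/464373) = -706*(-464373/149649980) = 163923669/74824990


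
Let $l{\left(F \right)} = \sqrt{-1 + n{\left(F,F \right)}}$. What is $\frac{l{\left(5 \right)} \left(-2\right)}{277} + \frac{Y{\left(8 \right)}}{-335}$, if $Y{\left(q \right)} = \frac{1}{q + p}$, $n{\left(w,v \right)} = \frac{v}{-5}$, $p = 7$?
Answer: $- \frac{1}{5025} - \frac{2 i \sqrt{2}}{277} \approx -0.00019901 - 0.010211 i$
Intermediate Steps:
$n{\left(w,v \right)} = - \frac{v}{5}$
$Y{\left(q \right)} = \frac{1}{7 + q}$ ($Y{\left(q \right)} = \frac{1}{q + 7} = \frac{1}{7 + q}$)
$l{\left(F \right)} = \sqrt{-1 - \frac{F}{5}}$
$\frac{l{\left(5 \right)} \left(-2\right)}{277} + \frac{Y{\left(8 \right)}}{-335} = \frac{\frac{\sqrt{-25 - 25}}{5} \left(-2\right)}{277} + \frac{1}{\left(7 + 8\right) \left(-335\right)} = \frac{\sqrt{-25 - 25}}{5} \left(-2\right) \frac{1}{277} + \frac{1}{15} \left(- \frac{1}{335}\right) = \frac{\sqrt{-50}}{5} \left(-2\right) \frac{1}{277} + \frac{1}{15} \left(- \frac{1}{335}\right) = \frac{5 i \sqrt{2}}{5} \left(-2\right) \frac{1}{277} - \frac{1}{5025} = i \sqrt{2} \left(-2\right) \frac{1}{277} - \frac{1}{5025} = - 2 i \sqrt{2} \cdot \frac{1}{277} - \frac{1}{5025} = - \frac{2 i \sqrt{2}}{277} - \frac{1}{5025} = - \frac{1}{5025} - \frac{2 i \sqrt{2}}{277}$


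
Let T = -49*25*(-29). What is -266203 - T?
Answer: -301728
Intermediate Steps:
T = 35525 (T = -1225*(-29) = 35525)
-266203 - T = -266203 - 1*35525 = -266203 - 35525 = -301728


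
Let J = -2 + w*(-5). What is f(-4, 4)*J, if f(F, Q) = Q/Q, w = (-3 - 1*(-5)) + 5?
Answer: -37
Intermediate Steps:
w = 7 (w = (-3 + 5) + 5 = 2 + 5 = 7)
f(F, Q) = 1
J = -37 (J = -2 + 7*(-5) = -2 - 35 = -37)
f(-4, 4)*J = 1*(-37) = -37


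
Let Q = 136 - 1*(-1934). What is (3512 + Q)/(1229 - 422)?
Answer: 5582/807 ≈ 6.9170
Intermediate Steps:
Q = 2070 (Q = 136 + 1934 = 2070)
(3512 + Q)/(1229 - 422) = (3512 + 2070)/(1229 - 422) = 5582/807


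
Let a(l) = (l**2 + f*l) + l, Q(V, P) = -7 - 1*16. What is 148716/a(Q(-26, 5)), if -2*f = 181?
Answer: 33048/575 ≈ 57.475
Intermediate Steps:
f = -181/2 (f = -1/2*181 = -181/2 ≈ -90.500)
Q(V, P) = -23 (Q(V, P) = -7 - 16 = -23)
a(l) = l**2 - 179*l/2 (a(l) = (l**2 - 181*l/2) + l = l**2 - 179*l/2)
148716/a(Q(-26, 5)) = 148716/(((1/2)*(-23)*(-179 + 2*(-23)))) = 148716/(((1/2)*(-23)*(-179 - 46))) = 148716/(((1/2)*(-23)*(-225))) = 148716/(5175/2) = 148716*(2/5175) = 33048/575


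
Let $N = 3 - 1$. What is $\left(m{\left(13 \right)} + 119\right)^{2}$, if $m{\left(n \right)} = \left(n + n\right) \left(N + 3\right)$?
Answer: $62001$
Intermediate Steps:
$N = 2$ ($N = 3 - 1 = 2$)
$m{\left(n \right)} = 10 n$ ($m{\left(n \right)} = \left(n + n\right) \left(2 + 3\right) = 2 n 5 = 10 n$)
$\left(m{\left(13 \right)} + 119\right)^{2} = \left(10 \cdot 13 + 119\right)^{2} = \left(130 + 119\right)^{2} = 249^{2} = 62001$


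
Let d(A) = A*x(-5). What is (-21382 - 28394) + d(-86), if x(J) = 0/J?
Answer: -49776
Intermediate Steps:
x(J) = 0
d(A) = 0 (d(A) = A*0 = 0)
(-21382 - 28394) + d(-86) = (-21382 - 28394) + 0 = -49776 + 0 = -49776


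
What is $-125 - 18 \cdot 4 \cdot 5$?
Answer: $-485$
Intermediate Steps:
$-125 - 18 \cdot 4 \cdot 5 = -125 - 18 \cdot 20 = -125 - 360 = -485$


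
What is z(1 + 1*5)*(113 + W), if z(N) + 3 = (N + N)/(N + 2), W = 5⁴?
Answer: -1107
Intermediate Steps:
W = 625
z(N) = -3 + 2*N/(2 + N) (z(N) = -3 + (N + N)/(N + 2) = -3 + (2*N)/(2 + N) = -3 + 2*N/(2 + N))
z(1 + 1*5)*(113 + W) = ((-6 - (1 + 1*5))/(2 + (1 + 1*5)))*(113 + 625) = ((-6 - (1 + 5))/(2 + (1 + 5)))*738 = ((-6 - 1*6)/(2 + 6))*738 = ((-6 - 6)/8)*738 = ((⅛)*(-12))*738 = -3/2*738 = -1107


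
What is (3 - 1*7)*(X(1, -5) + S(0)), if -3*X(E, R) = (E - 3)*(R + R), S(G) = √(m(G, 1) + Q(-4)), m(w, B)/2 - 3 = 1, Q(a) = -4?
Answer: 56/3 ≈ 18.667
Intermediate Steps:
m(w, B) = 8 (m(w, B) = 6 + 2*1 = 6 + 2 = 8)
S(G) = 2 (S(G) = √(8 - 4) = √4 = 2)
X(E, R) = -2*R*(-3 + E)/3 (X(E, R) = -(E - 3)*(R + R)/3 = -(-3 + E)*2*R/3 = -2*R*(-3 + E)/3)
(3 - 1*7)*(X(1, -5) + S(0)) = (3 - 1*7)*((⅔)*(-5)*(3 - 1*1) + 2) = (3 - 7)*((⅔)*(-5)*(3 - 1) + 2) = -4*((⅔)*(-5)*2 + 2) = -4*(-20/3 + 2) = -4*(-14/3) = 56/3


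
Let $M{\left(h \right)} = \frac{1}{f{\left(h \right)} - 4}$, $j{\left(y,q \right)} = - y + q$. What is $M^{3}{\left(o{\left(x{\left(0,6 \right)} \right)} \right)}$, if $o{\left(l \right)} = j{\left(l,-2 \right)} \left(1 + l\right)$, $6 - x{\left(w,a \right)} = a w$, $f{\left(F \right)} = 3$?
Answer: $-1$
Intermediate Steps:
$j{\left(y,q \right)} = q - y$
$x{\left(w,a \right)} = 6 - a w$
$o{\left(l \right)} = \left(1 + l\right) \left(-2 - l\right)$ ($o{\left(l \right)} = \left(-2 - l\right) \left(1 + l\right) = \left(1 + l\right) \left(-2 - l\right)$)
$M{\left(h \right)} = -1$ ($M{\left(h \right)} = \frac{1}{3 - 4} = \frac{1}{-1} = -1$)
$M^{3}{\left(o{\left(x{\left(0,6 \right)} \right)} \right)} = \left(-1\right)^{3} = -1$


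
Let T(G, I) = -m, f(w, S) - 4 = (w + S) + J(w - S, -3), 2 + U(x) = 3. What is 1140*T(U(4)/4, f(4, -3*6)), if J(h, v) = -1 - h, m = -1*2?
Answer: 2280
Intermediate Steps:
U(x) = 1 (U(x) = -2 + 3 = 1)
m = -2
f(w, S) = 3 + 2*S (f(w, S) = 4 + ((w + S) + (-1 - (w - S))) = 4 + ((S + w) + (-1 + (S - w))) = 4 + ((S + w) + (-1 + S - w)) = 4 + (-1 + 2*S) = 3 + 2*S)
T(G, I) = 2 (T(G, I) = -1*(-2) = 2)
1140*T(U(4)/4, f(4, -3*6)) = 1140*2 = 2280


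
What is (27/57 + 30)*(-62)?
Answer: -35898/19 ≈ -1889.4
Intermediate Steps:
(27/57 + 30)*(-62) = (27*(1/57) + 30)*(-62) = (9/19 + 30)*(-62) = (579/19)*(-62) = -35898/19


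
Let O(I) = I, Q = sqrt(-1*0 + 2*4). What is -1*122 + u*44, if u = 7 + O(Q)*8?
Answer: 186 + 704*sqrt(2) ≈ 1181.6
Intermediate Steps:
Q = 2*sqrt(2) (Q = sqrt(0 + 8) = sqrt(8) = 2*sqrt(2) ≈ 2.8284)
u = 7 + 16*sqrt(2) (u = 7 + (2*sqrt(2))*8 = 7 + 16*sqrt(2) ≈ 29.627)
-1*122 + u*44 = -1*122 + (7 + 16*sqrt(2))*44 = -122 + (308 + 704*sqrt(2)) = 186 + 704*sqrt(2)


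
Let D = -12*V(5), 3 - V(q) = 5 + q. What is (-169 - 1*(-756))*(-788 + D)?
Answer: -413248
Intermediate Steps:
V(q) = -2 - q (V(q) = 3 - (5 + q) = 3 + (-5 - q) = -2 - q)
D = 84 (D = -12*(-2 - 1*5) = -12*(-2 - 5) = -12*(-7) = 84)
(-169 - 1*(-756))*(-788 + D) = (-169 - 1*(-756))*(-788 + 84) = (-169 + 756)*(-704) = 587*(-704) = -413248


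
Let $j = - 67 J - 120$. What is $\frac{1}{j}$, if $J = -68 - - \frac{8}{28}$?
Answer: $\frac{7}{30918} \approx 0.00022641$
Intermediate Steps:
$J = - \frac{474}{7}$ ($J = -68 - \left(-8\right) \frac{1}{28} = -68 - - \frac{2}{7} = -68 + \frac{2}{7} = - \frac{474}{7} \approx -67.714$)
$j = \frac{30918}{7}$ ($j = \left(-67\right) \left(- \frac{474}{7}\right) - 120 = \frac{31758}{7} - 120 = \frac{30918}{7} \approx 4416.9$)
$\frac{1}{j} = \frac{1}{\frac{30918}{7}} = \frac{7}{30918}$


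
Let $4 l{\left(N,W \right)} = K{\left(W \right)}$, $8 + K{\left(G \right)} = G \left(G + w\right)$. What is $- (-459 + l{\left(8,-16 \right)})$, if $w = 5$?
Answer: $417$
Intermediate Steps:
$K{\left(G \right)} = -8 + G \left(5 + G\right)$ ($K{\left(G \right)} = -8 + G \left(G + 5\right) = -8 + G \left(5 + G\right)$)
$l{\left(N,W \right)} = -2 + \frac{W^{2}}{4} + \frac{5 W}{4}$ ($l{\left(N,W \right)} = \frac{-8 + W^{2} + 5 W}{4} = -2 + \frac{W^{2}}{4} + \frac{5 W}{4}$)
$- (-459 + l{\left(8,-16 \right)}) = - (-459 + \left(-2 + \frac{\left(-16\right)^{2}}{4} + \frac{5}{4} \left(-16\right)\right)) = - (-459 - -42) = - (-459 + 42) = \left(-1\right) \left(-417\right) = 417$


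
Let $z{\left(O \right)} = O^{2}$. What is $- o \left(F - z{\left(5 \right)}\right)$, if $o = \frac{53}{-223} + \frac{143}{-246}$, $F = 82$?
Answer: $\frac{853613}{18286} \approx 46.681$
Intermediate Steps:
$o = - \frac{44927}{54858}$ ($o = 53 \left(- \frac{1}{223}\right) + 143 \left(- \frac{1}{246}\right) = - \frac{53}{223} - \frac{143}{246} = - \frac{44927}{54858} \approx -0.81897$)
$- o \left(F - z{\left(5 \right)}\right) = \left(-1\right) \left(- \frac{44927}{54858}\right) \left(82 - 5^{2}\right) = \frac{44927 \left(82 - 25\right)}{54858} = \frac{44927}{54858} \cdot 57 = \frac{853613}{18286}$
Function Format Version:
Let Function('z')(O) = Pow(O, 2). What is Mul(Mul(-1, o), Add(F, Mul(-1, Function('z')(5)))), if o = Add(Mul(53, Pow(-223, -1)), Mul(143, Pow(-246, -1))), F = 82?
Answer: Rational(853613, 18286) ≈ 46.681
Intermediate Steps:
o = Rational(-44927, 54858) (o = Add(Mul(53, Rational(-1, 223)), Mul(143, Rational(-1, 246))) = Add(Rational(-53, 223), Rational(-143, 246)) = Rational(-44927, 54858) ≈ -0.81897)
Mul(Mul(-1, o), Add(F, Mul(-1, Function('z')(5)))) = Mul(Mul(-1, Rational(-44927, 54858)), Add(82, Mul(-1, Pow(5, 2)))) = Mul(Rational(44927, 54858), Add(82, Mul(-1, 25))) = Mul(Rational(44927, 54858), Add(82, -25)) = Mul(Rational(44927, 54858), 57) = Rational(853613, 18286)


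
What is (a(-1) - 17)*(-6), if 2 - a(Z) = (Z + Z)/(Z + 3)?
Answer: 84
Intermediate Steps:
a(Z) = 2 - 2*Z/(3 + Z) (a(Z) = 2 - (Z + Z)/(Z + 3) = 2 - 2*Z/(3 + Z))
(a(-1) - 17)*(-6) = (6/(3 - 1) - 17)*(-6) = (6/2 - 17)*(-6) = (6*(½) - 17)*(-6) = (3 - 17)*(-6) = -14*(-6) = 84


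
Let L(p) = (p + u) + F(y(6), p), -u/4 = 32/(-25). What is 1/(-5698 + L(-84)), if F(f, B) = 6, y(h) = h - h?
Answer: -25/144272 ≈ -0.00017328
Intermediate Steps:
y(h) = 0
u = 128/25 (u = -128/(-25) = -128*(-1)/25 = -4*(-32/25) = 128/25 ≈ 5.1200)
L(p) = 278/25 + p (L(p) = (p + 128/25) + 6 = (128/25 + p) + 6 = 278/25 + p)
1/(-5698 + L(-84)) = 1/(-5698 + (278/25 - 84)) = 1/(-5698 - 1822/25) = 1/(-144272/25) = -25/144272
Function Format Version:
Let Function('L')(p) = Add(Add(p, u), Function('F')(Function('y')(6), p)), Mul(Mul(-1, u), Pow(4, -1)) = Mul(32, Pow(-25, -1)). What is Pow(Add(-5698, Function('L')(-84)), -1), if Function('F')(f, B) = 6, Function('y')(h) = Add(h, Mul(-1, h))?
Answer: Rational(-25, 144272) ≈ -0.00017328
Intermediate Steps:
Function('y')(h) = 0
u = Rational(128, 25) (u = Mul(-4, Mul(32, Pow(-25, -1))) = Mul(-4, Mul(32, Rational(-1, 25))) = Mul(-4, Rational(-32, 25)) = Rational(128, 25) ≈ 5.1200)
Function('L')(p) = Add(Rational(278, 25), p) (Function('L')(p) = Add(Add(p, Rational(128, 25)), 6) = Add(Add(Rational(128, 25), p), 6) = Add(Rational(278, 25), p))
Pow(Add(-5698, Function('L')(-84)), -1) = Pow(Add(-5698, Add(Rational(278, 25), -84)), -1) = Pow(Add(-5698, Rational(-1822, 25)), -1) = Pow(Rational(-144272, 25), -1) = Rational(-25, 144272)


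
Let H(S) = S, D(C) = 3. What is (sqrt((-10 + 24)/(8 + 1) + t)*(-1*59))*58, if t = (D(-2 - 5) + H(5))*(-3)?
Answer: -3422*I*sqrt(202)/3 ≈ -16212.0*I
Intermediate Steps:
t = -24 (t = (3 + 5)*(-3) = 8*(-3) = -24)
(sqrt((-10 + 24)/(8 + 1) + t)*(-1*59))*58 = (sqrt((-10 + 24)/(8 + 1) - 24)*(-1*59))*58 = (sqrt(14/9 - 24)*(-59))*58 = (sqrt(-202/9)*(-59))*58 = ((I*sqrt(202)/3)*(-59))*58 = -59*I*sqrt(202)/3*58 = -3422*I*sqrt(202)/3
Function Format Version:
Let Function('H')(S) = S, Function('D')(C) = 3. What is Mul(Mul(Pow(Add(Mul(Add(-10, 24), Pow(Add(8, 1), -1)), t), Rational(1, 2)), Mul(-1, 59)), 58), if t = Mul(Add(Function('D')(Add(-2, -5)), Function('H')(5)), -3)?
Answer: Mul(Rational(-3422, 3), I, Pow(202, Rational(1, 2))) ≈ Mul(-16212., I)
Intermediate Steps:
t = -24 (t = Mul(Add(3, 5), -3) = Mul(8, -3) = -24)
Mul(Mul(Pow(Add(Mul(Add(-10, 24), Pow(Add(8, 1), -1)), t), Rational(1, 2)), Mul(-1, 59)), 58) = Mul(Mul(Pow(Add(Mul(Add(-10, 24), Pow(Add(8, 1), -1)), -24), Rational(1, 2)), Mul(-1, 59)), 58) = Mul(Mul(Pow(Add(Mul(14, Pow(9, -1)), -24), Rational(1, 2)), -59), 58) = Mul(Mul(Pow(Add(Mul(14, Rational(1, 9)), -24), Rational(1, 2)), -59), 58) = Mul(Mul(Pow(Add(Rational(14, 9), -24), Rational(1, 2)), -59), 58) = Mul(Mul(Pow(Rational(-202, 9), Rational(1, 2)), -59), 58) = Mul(Mul(Mul(Rational(1, 3), I, Pow(202, Rational(1, 2))), -59), 58) = Mul(Mul(Rational(-59, 3), I, Pow(202, Rational(1, 2))), 58) = Mul(Rational(-3422, 3), I, Pow(202, Rational(1, 2)))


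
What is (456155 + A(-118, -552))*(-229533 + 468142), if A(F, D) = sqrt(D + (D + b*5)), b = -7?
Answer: 108842688395 + 238609*I*sqrt(1139) ≈ 1.0884e+11 + 8.0528e+6*I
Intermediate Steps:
A(F, D) = sqrt(-35 + 2*D) (A(F, D) = sqrt(D + (D - 7*5)) = sqrt(D + (D - 35)) = sqrt(D + (-35 + D)) = sqrt(-35 + 2*D))
(456155 + A(-118, -552))*(-229533 + 468142) = (456155 + sqrt(-35 + 2*(-552)))*(-229533 + 468142) = (456155 + sqrt(-35 - 1104))*238609 = (456155 + sqrt(-1139))*238609 = (456155 + I*sqrt(1139))*238609 = 108842688395 + 238609*I*sqrt(1139)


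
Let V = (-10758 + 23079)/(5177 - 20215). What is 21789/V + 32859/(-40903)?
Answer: -1489200423165/55996207 ≈ -26595.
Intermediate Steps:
V = -12321/15038 (V = 12321/(-15038) = 12321*(-1/15038) = -12321/15038 ≈ -0.81932)
21789/V + 32859/(-40903) = 21789/(-12321/15038) + 32859/(-40903) = 21789*(-15038/12321) + 32859*(-1/40903) = -36406998/1369 - 32859/40903 = -1489200423165/55996207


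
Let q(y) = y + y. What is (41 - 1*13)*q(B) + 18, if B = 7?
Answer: 410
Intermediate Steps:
q(y) = 2*y
(41 - 1*13)*q(B) + 18 = (41 - 1*13)*(2*7) + 18 = (41 - 13)*14 + 18 = 28*14 + 18 = 392 + 18 = 410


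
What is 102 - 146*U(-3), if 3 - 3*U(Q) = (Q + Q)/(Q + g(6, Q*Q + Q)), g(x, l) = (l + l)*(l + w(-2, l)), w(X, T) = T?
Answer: -6496/141 ≈ -46.071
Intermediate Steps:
g(x, l) = 4*l**2 (g(x, l) = (l + l)*(l + l) = (2*l)*(2*l) = 4*l**2)
U(Q) = 1 - 2*Q/(3*(Q + 4*(Q + Q**2)**2)) (U(Q) = 1 - (Q + Q)/(3*(Q + 4*(Q*Q + Q)**2)) = 1 - 2*Q/(3*(Q + 4*(Q**2 + Q)**2)) = 1 - 2*Q/(3*(Q + 4*(Q + Q**2)**2)))
102 - 146*U(-3) = 102 - 146*(1 + 12*(-3)*(1 - 3)**2)/(3*(1 + 4*(-3)*(1 - 3)**2)) = 102 - 146*(1 + 12*(-3)*(-2)**2)/(3*(1 + 4*(-3)*(-2)**2)) = 102 - 146*(1 + 12*(-3)*4)/(3*(1 + 4*(-3)*4)) = 102 - 146*(1 - 144)/(3*(1 - 48)) = 102 - 146*(-143)/(3*(-47)) = 102 - 146*(-1)*(-143)/(3*47) = 102 - 146*143/141 = 102 - 20878/141 = -6496/141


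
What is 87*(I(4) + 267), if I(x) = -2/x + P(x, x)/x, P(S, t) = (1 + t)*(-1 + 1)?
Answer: 46371/2 ≈ 23186.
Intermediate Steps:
P(S, t) = 0 (P(S, t) = (1 + t)*0 = 0)
I(x) = -2/x (I(x) = -2/x + 0/x = -2/x + 0 = -2/x)
87*(I(4) + 267) = 87*(-2/4 + 267) = 87*(-2*1/4 + 267) = 87*(-1/2 + 267) = 87*(533/2) = 46371/2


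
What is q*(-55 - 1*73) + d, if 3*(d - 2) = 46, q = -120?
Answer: 46132/3 ≈ 15377.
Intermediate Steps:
d = 52/3 (d = 2 + (⅓)*46 = 2 + 46/3 = 52/3 ≈ 17.333)
q*(-55 - 1*73) + d = -120*(-55 - 1*73) + 52/3 = -120*(-55 - 73) + 52/3 = -120*(-128) + 52/3 = 15360 + 52/3 = 46132/3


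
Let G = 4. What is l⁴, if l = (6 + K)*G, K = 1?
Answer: 614656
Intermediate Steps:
l = 28 (l = (6 + 1)*4 = 7*4 = 28)
l⁴ = 28⁴ = 614656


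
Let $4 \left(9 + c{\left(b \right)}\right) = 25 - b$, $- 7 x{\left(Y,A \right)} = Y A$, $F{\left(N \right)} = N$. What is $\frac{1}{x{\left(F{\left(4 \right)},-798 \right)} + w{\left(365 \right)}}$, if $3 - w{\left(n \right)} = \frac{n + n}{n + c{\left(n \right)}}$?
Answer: $\frac{271}{123659} \approx 0.0021915$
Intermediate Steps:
$x{\left(Y,A \right)} = - \frac{A Y}{7}$ ($x{\left(Y,A \right)} = - \frac{Y A}{7} = - \frac{A Y}{7}$)
$c{\left(b \right)} = - \frac{11}{4} - \frac{b}{4}$ ($c{\left(b \right)} = -9 + \frac{25 - b}{4} = -9 - \left(- \frac{25}{4} + \frac{b}{4}\right) = - \frac{11}{4} - \frac{b}{4}$)
$w{\left(n \right)} = 3 - \frac{2 n}{- \frac{11}{4} + \frac{3 n}{4}}$ ($w{\left(n \right)} = 3 - \frac{n + n}{n - \left(\frac{11}{4} + \frac{n}{4}\right)} = 3 - \frac{2 n}{- \frac{11}{4} + \frac{3 n}{4}}$)
$\frac{1}{x{\left(F{\left(4 \right)},-798 \right)} + w{\left(365 \right)}} = \frac{1}{\left(- \frac{1}{7}\right) \left(-798\right) 4 + \frac{-33 + 365}{-11 + 3 \cdot 365}} = \frac{1}{456 + \frac{1}{-11 + 1095} \cdot 332} = \frac{1}{456 + \frac{1}{1084} \cdot 332} = \frac{1}{456 + \frac{83}{271}} = \frac{1}{\frac{123659}{271}} = \frac{271}{123659}$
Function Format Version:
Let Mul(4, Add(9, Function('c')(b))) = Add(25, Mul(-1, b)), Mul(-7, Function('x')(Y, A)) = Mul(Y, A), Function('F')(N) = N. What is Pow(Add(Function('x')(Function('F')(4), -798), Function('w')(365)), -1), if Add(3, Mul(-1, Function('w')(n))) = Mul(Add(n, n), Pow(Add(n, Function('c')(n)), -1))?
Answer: Rational(271, 123659) ≈ 0.0021915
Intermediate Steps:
Function('x')(Y, A) = Mul(Rational(-1, 7), A, Y) (Function('x')(Y, A) = Mul(Rational(-1, 7), Mul(Y, A)) = Mul(Rational(-1, 7), Mul(A, Y)) = Mul(Rational(-1, 7), A, Y))
Function('c')(b) = Add(Rational(-11, 4), Mul(Rational(-1, 4), b)) (Function('c')(b) = Add(-9, Mul(Rational(1, 4), Add(25, Mul(-1, b)))) = Add(-9, Add(Rational(25, 4), Mul(Rational(-1, 4), b))) = Add(Rational(-11, 4), Mul(Rational(-1, 4), b)))
Function('w')(n) = Add(3, Mul(-2, n, Pow(Add(Rational(-11, 4), Mul(Rational(3, 4), n)), -1))) (Function('w')(n) = Add(3, Mul(-1, Mul(Add(n, n), Pow(Add(n, Add(Rational(-11, 4), Mul(Rational(-1, 4), n))), -1)))) = Add(3, Mul(-1, Mul(Mul(2, n), Pow(Add(Rational(-11, 4), Mul(Rational(3, 4), n)), -1)))) = Add(3, Mul(-1, Mul(2, n, Pow(Add(Rational(-11, 4), Mul(Rational(3, 4), n)), -1)))) = Add(3, Mul(-2, n, Pow(Add(Rational(-11, 4), Mul(Rational(3, 4), n)), -1))))
Pow(Add(Function('x')(Function('F')(4), -798), Function('w')(365)), -1) = Pow(Add(Mul(Rational(-1, 7), -798, 4), Mul(Pow(Add(-11, Mul(3, 365)), -1), Add(-33, 365))), -1) = Pow(Add(456, Mul(Pow(Add(-11, 1095), -1), 332)), -1) = Pow(Add(456, Mul(Pow(1084, -1), 332)), -1) = Pow(Add(456, Mul(Rational(1, 1084), 332)), -1) = Pow(Add(456, Rational(83, 271)), -1) = Pow(Rational(123659, 271), -1) = Rational(271, 123659)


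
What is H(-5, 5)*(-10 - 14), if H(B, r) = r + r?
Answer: -240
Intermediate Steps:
H(B, r) = 2*r
H(-5, 5)*(-10 - 14) = (2*5)*(-10 - 14) = 10*(-24) = -240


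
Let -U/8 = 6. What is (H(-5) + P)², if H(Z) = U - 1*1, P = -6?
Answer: 3025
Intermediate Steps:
U = -48 (U = -8*6 = -48)
H(Z) = -49 (H(Z) = -48 - 1*1 = -48 - 1 = -49)
(H(-5) + P)² = (-49 - 6)² = (-55)² = 3025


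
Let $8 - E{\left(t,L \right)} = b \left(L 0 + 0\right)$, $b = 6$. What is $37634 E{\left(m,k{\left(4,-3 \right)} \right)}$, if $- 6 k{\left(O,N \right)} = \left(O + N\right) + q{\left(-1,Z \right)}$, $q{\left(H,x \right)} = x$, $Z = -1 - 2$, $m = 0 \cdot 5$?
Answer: $301072$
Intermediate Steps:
$m = 0$
$Z = -3$
$k{\left(O,N \right)} = \frac{1}{2} - \frac{N}{6} - \frac{O}{6}$ ($k{\left(O,N \right)} = - \frac{\left(O + N\right) - 3}{6} = - \frac{\left(N + O\right) - 3}{6} = - \frac{-3 + N + O}{6} = \frac{1}{2} - \frac{N}{6} - \frac{O}{6}$)
$E{\left(t,L \right)} = 8$ ($E{\left(t,L \right)} = 8 - 6 \left(L 0 + 0\right) = 8 - 6 \left(0 + 0\right) = 8 - 6 \cdot 0 = 8 - 0 = 8 + 0 = 8$)
$37634 E{\left(m,k{\left(4,-3 \right)} \right)} = 37634 \cdot 8 = 301072$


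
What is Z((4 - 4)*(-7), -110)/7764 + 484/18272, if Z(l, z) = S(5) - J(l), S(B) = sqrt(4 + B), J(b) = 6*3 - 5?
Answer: 223441/8866488 ≈ 0.025201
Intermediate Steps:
J(b) = 13 (J(b) = 18 - 5 = 13)
Z(l, z) = -10 (Z(l, z) = sqrt(4 + 5) - 1*13 = sqrt(9) - 13 = 3 - 13 = -10)
Z((4 - 4)*(-7), -110)/7764 + 484/18272 = -10/7764 + 484/18272 = -10*1/7764 + 484*(1/18272) = -5/3882 + 121/4568 = 223441/8866488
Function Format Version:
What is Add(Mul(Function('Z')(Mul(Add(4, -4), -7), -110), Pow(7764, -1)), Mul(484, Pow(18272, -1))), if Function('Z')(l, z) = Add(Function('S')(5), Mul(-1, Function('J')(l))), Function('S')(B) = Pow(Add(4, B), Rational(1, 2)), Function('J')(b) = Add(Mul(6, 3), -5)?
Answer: Rational(223441, 8866488) ≈ 0.025201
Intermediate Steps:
Function('J')(b) = 13 (Function('J')(b) = Add(18, -5) = 13)
Function('Z')(l, z) = -10 (Function('Z')(l, z) = Add(Pow(Add(4, 5), Rational(1, 2)), Mul(-1, 13)) = Add(Pow(9, Rational(1, 2)), -13) = Add(3, -13) = -10)
Add(Mul(Function('Z')(Mul(Add(4, -4), -7), -110), Pow(7764, -1)), Mul(484, Pow(18272, -1))) = Add(Mul(-10, Pow(7764, -1)), Mul(484, Pow(18272, -1))) = Add(Mul(-10, Rational(1, 7764)), Mul(484, Rational(1, 18272))) = Add(Rational(-5, 3882), Rational(121, 4568)) = Rational(223441, 8866488)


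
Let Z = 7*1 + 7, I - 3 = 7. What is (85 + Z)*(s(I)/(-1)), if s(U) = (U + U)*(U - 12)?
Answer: 3960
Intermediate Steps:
I = 10 (I = 3 + 7 = 10)
s(U) = 2*U*(-12 + U) (s(U) = (2*U)*(-12 + U) = 2*U*(-12 + U))
Z = 14 (Z = 7 + 7 = 14)
(85 + Z)*(s(I)/(-1)) = (85 + 14)*((2*10*(-12 + 10))/(-1)) = 99*((2*10*(-2))*(-1)) = 99*(-40*(-1)) = 99*40 = 3960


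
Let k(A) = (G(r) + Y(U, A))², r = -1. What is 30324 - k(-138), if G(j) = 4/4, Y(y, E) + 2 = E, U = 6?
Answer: 11003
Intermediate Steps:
Y(y, E) = -2 + E
G(j) = 1 (G(j) = 4*(¼) = 1)
k(A) = (-1 + A)² (k(A) = (1 + (-2 + A))² = (-1 + A)²)
30324 - k(-138) = 30324 - (-1 - 138)² = 30324 - 1*(-139)² = 30324 - 1*19321 = 30324 - 19321 = 11003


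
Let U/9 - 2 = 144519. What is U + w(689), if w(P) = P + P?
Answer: 1302067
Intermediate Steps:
U = 1300689 (U = 18 + 9*144519 = 18 + 1300671 = 1300689)
w(P) = 2*P
U + w(689) = 1300689 + 2*689 = 1300689 + 1378 = 1302067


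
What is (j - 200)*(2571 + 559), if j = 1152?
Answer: 2979760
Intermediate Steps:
(j - 200)*(2571 + 559) = (1152 - 200)*(2571 + 559) = 952*3130 = 2979760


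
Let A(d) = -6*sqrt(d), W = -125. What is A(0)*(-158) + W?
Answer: -125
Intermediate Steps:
A(0)*(-158) + W = -6*sqrt(0)*(-158) - 125 = -6*0*(-158) - 125 = 0*(-158) - 125 = 0 - 125 = -125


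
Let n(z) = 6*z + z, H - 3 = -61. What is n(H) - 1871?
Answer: -2277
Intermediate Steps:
H = -58 (H = 3 - 61 = -58)
n(z) = 7*z
n(H) - 1871 = 7*(-58) - 1871 = -406 - 1871 = -2277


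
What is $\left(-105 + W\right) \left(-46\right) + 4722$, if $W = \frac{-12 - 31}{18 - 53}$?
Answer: $\frac{332342}{35} \approx 9495.5$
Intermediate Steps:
$W = \frac{43}{35}$ ($W = - \frac{43}{-35} = \left(-43\right) \left(- \frac{1}{35}\right) = \frac{43}{35} \approx 1.2286$)
$\left(-105 + W\right) \left(-46\right) + 4722 = \left(-105 + \frac{43}{35}\right) \left(-46\right) + 4722 = \left(- \frac{3632}{35}\right) \left(-46\right) + 4722 = \frac{167072}{35} + 4722 = \frac{332342}{35}$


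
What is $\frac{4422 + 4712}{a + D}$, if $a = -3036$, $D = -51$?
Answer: $- \frac{9134}{3087} \approx -2.9589$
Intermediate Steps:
$\frac{4422 + 4712}{a + D} = \frac{4422 + 4712}{-3036 - 51} = \frac{9134}{-3087} = 9134 \left(- \frac{1}{3087}\right) = - \frac{9134}{3087}$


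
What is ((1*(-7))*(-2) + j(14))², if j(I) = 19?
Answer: 1089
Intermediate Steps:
((1*(-7))*(-2) + j(14))² = ((1*(-7))*(-2) + 19)² = (-7*(-2) + 19)² = (14 + 19)² = 33² = 1089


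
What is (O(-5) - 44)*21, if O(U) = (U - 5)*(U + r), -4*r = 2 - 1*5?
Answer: -63/2 ≈ -31.500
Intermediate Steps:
r = ¾ (r = -(2 - 1*5)/4 = -(2 - 5)/4 = -¼*(-3) = ¾ ≈ 0.75000)
O(U) = (-5 + U)*(¾ + U) (O(U) = (U - 5)*(U + ¾) = (-5 + U)*(¾ + U))
(O(-5) - 44)*21 = ((-15/4 + (-5)² - 17/4*(-5)) - 44)*21 = ((-15/4 + 25 + 85/4) - 44)*21 = (85/2 - 44)*21 = -3/2*21 = -63/2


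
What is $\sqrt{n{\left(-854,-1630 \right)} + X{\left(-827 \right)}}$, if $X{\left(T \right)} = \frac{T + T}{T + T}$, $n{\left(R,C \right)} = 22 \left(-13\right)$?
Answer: $i \sqrt{285} \approx 16.882 i$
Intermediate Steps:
$n{\left(R,C \right)} = -286$
$X{\left(T \right)} = 1$ ($X{\left(T \right)} = \frac{2 T}{2 T} = 2 T \frac{1}{2 T} = 1$)
$\sqrt{n{\left(-854,-1630 \right)} + X{\left(-827 \right)}} = \sqrt{-286 + 1} = \sqrt{-285} = i \sqrt{285}$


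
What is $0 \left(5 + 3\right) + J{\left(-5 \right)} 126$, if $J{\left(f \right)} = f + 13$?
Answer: $1008$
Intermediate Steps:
$J{\left(f \right)} = 13 + f$
$0 \left(5 + 3\right) + J{\left(-5 \right)} 126 = 0 \left(5 + 3\right) + \left(13 - 5\right) 126 = 0 \cdot 8 + 8 \cdot 126 = 0 + 1008 = 1008$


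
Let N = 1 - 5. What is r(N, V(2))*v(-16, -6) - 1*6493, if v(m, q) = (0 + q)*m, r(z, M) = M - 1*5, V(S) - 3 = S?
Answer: -6493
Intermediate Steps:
N = -4
V(S) = 3 + S
r(z, M) = -5 + M (r(z, M) = M - 5 = -5 + M)
v(m, q) = m*q (v(m, q) = q*m = m*q)
r(N, V(2))*v(-16, -6) - 1*6493 = (-5 + (3 + 2))*(-16*(-6)) - 1*6493 = (-5 + 5)*96 - 6493 = 0*96 - 6493 = 0 - 6493 = -6493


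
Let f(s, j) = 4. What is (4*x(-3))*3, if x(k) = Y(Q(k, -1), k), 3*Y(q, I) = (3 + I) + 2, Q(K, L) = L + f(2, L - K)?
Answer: 8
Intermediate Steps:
Q(K, L) = 4 + L (Q(K, L) = L + 4 = 4 + L)
Y(q, I) = 5/3 + I/3 (Y(q, I) = ((3 + I) + 2)/3 = (5 + I)/3 = 5/3 + I/3)
x(k) = 5/3 + k/3
(4*x(-3))*3 = (4*(5/3 + (1/3)*(-3)))*3 = (4*(5/3 - 1))*3 = (4*(2/3))*3 = (8/3)*3 = 8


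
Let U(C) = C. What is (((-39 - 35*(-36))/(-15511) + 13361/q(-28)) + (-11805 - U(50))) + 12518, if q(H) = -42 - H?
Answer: -63286463/217154 ≈ -291.44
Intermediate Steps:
(((-39 - 35*(-36))/(-15511) + 13361/q(-28)) + (-11805 - U(50))) + 12518 = (((-39 - 35*(-36))/(-15511) + 13361/(-42 - 1*(-28))) + (-11805 - 1*50)) + 12518 = (((-39 + 1260)*(-1/15511) + 13361/(-42 + 28)) + (-11805 - 50)) + 12518 = ((1221*(-1/15511) + 13361/(-14)) - 11855) + 12518 = ((-1221/15511 + 13361*(-1/14)) - 11855) + 12518 = ((-1221/15511 - 13361/14) - 11855) + 12518 = (-207259565/217154 - 11855) + 12518 = -2781620235/217154 + 12518 = -63286463/217154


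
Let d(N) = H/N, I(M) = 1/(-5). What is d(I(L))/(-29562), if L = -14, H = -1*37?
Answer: -185/29562 ≈ -0.0062580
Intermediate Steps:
H = -37
I(M) = -1/5
d(N) = -37/N
d(I(L))/(-29562) = -37/(-1/5)/(-29562) = -37*(-5)*(-1/29562) = 185*(-1/29562) = -185/29562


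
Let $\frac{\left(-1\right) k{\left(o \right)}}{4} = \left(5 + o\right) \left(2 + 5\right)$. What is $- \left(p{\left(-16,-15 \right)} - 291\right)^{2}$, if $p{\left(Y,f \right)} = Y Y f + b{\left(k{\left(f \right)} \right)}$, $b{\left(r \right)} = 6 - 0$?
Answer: $-17015625$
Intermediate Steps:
$k{\left(o \right)} = -140 - 28 o$ ($k{\left(o \right)} = - 4 \left(5 + o\right) \left(2 + 5\right) = - 4 \left(5 + o\right) 7 = - 4 \left(35 + 7 o\right) = -140 - 28 o$)
$b{\left(r \right)} = 6$ ($b{\left(r \right)} = 6 + 0 = 6$)
$p{\left(Y,f \right)} = 6 + f Y^{2}$ ($p{\left(Y,f \right)} = Y Y f + 6 = Y^{2} f + 6 = f Y^{2} + 6 = 6 + f Y^{2}$)
$- \left(p{\left(-16,-15 \right)} - 291\right)^{2} = - \left(\left(6 - 15 \left(-16\right)^{2}\right) - 291\right)^{2} = - \left(\left(6 - 3840\right) - 291\right)^{2} = - \left(-3834 - 291\right)^{2} = - \left(-4125\right)^{2} = \left(-1\right) 17015625 = -17015625$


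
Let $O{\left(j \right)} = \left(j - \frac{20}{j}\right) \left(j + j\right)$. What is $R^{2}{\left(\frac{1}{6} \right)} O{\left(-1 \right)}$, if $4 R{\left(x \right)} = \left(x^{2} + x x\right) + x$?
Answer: $- \frac{19}{162} \approx -0.11728$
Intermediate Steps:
$R{\left(x \right)} = \frac{x^{2}}{2} + \frac{x}{4}$ ($R{\left(x \right)} = \frac{\left(x^{2} + x x\right) + x}{4} = \frac{\left(x^{2} + x^{2}\right) + x}{4} = \frac{2 x^{2} + x}{4} = \frac{x + 2 x^{2}}{4} = \frac{x^{2}}{2} + \frac{x}{4}$)
$O{\left(j \right)} = 2 j \left(j - \frac{20}{j}\right)$ ($O{\left(j \right)} = \left(j - \frac{20}{j}\right) 2 j = 2 j \left(j - \frac{20}{j}\right)$)
$R^{2}{\left(\frac{1}{6} \right)} O{\left(-1 \right)} = \left(\frac{1 + \frac{2}{6}}{4 \cdot 6}\right)^{2} \left(-40 + 2 \left(-1\right)^{2}\right) = \left(\frac{1}{4} \cdot \frac{1}{6} \left(1 + 2 \cdot \frac{1}{6}\right)\right)^{2} \left(-40 + 2 \cdot 1\right) = \left(\frac{1}{4} \cdot \frac{1}{6} \left(1 + \frac{1}{3}\right)\right)^{2} \left(-40 + 2\right) = \left(\frac{1}{4} \cdot \frac{1}{6} \cdot \frac{4}{3}\right)^{2} \left(-38\right) = \left(\frac{1}{18}\right)^{2} \left(-38\right) = \frac{1}{324} \left(-38\right) = - \frac{19}{162}$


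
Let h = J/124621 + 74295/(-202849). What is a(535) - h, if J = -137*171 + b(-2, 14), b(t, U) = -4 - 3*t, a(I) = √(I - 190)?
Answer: 14952460/26978917 + √345 ≈ 19.128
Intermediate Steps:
a(I) = √(-190 + I)
J = -23425 (J = -137*171 + (-4 - 3*(-2)) = -23427 + (-4 + 6) = -23427 + 2 = -23425)
h = -14952460/26978917 (h = -23425/124621 + 74295/(-202849) = -23425*1/124621 + 74295*(-1/202849) = -25/133 - 74295/202849 = -14952460/26978917 ≈ -0.55423)
a(535) - h = √(-190 + 535) - 1*(-14952460/26978917) = √345 + 14952460/26978917 = 14952460/26978917 + √345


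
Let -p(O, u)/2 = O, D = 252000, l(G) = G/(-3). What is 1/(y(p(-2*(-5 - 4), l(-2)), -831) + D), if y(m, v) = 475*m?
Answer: 1/234900 ≈ 4.2571e-6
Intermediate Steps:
l(G) = -G/3 (l(G) = G*(-1/3) = -G/3)
p(O, u) = -2*O
1/(y(p(-2*(-5 - 4), l(-2)), -831) + D) = 1/(475*(-(-4)*(-5 - 4)) + 252000) = 1/(475*(-(-4)*(-9)) + 252000) = 1/(475*(-2*18) + 252000) = 1/(475*(-36) + 252000) = 1/(-17100 + 252000) = 1/234900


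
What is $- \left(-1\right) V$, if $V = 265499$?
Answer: $265499$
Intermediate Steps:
$- \left(-1\right) V = - \left(-1\right) 265499 = \left(-1\right) \left(-265499\right) = 265499$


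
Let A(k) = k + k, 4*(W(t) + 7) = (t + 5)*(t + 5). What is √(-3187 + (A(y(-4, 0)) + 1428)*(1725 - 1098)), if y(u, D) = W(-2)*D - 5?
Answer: √885899 ≈ 941.22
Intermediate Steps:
W(t) = -7 + (5 + t)²/4 (W(t) = -7 + ((t + 5)*(t + 5))/4 = -7 + ((5 + t)*(5 + t))/4 = -7 + (5 + t)²/4)
y(u, D) = -5 - 19*D/4 (y(u, D) = (-7 + (5 - 2)²/4)*D - 5 = (-7 + (¼)*3²)*D - 5 = (-7 + (¼)*9)*D - 5 = (-7 + 9/4)*D - 5 = -19*D/4 - 5 = -5 - 19*D/4)
A(k) = 2*k
√(-3187 + (A(y(-4, 0)) + 1428)*(1725 - 1098)) = √(-3187 + (2*(-5 - 19/4*0) + 1428)*(1725 - 1098)) = √(-3187 + (2*(-5 + 0) + 1428)*627) = √(-3187 + (2*(-5) + 1428)*627) = √(-3187 + (-10 + 1428)*627) = √(-3187 + 1418*627) = √(-3187 + 889086) = √885899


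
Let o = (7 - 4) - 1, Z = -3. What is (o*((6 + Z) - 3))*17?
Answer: 0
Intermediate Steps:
o = 2 (o = 3 - 1 = 2)
(o*((6 + Z) - 3))*17 = (2*((6 - 3) - 3))*17 = (2*(3 - 3))*17 = (2*0)*17 = 0*17 = 0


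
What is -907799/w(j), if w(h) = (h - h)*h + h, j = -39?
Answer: 907799/39 ≈ 23277.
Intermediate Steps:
w(h) = h (w(h) = 0*h + h = 0 + h = h)
-907799/w(j) = -907799/(-39) = -907799*(-1/39) = 907799/39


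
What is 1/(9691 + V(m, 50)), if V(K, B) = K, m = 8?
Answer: 1/9699 ≈ 0.00010310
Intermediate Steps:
1/(9691 + V(m, 50)) = 1/(9691 + 8) = 1/9699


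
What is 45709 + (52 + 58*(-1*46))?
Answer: 43093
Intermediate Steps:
45709 + (52 + 58*(-1*46)) = 45709 + (52 + 58*(-46)) = 45709 + (52 - 2668) = 45709 - 2616 = 43093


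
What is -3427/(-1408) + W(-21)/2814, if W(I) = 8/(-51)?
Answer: 245905607/101033856 ≈ 2.4339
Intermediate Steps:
W(I) = -8/51 (W(I) = 8*(-1/51) = -8/51)
-3427/(-1408) + W(-21)/2814 = -3427/(-1408) - 8/51/2814 = -3427*(-1/1408) - 8/51*1/2814 = 3427/1408 - 4/71757 = 245905607/101033856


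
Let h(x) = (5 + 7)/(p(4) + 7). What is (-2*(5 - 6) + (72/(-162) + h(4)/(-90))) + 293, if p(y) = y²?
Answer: 304859/1035 ≈ 294.55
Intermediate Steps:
h(x) = 12/23 (h(x) = (5 + 7)/(4² + 7) = 12/(16 + 7) = 12/23)
(-2*(5 - 6) + (72/(-162) + h(4)/(-90))) + 293 = (-2*(5 - 6) + (72/(-162) + (12/23)/(-90))) + 293 = (-2*(-1) + (72*(-1/162) + (12/23)*(-1/90))) + 293 = (2 + (-4/9 - 2/345)) + 293 = (2 - 466/1035) + 293 = 1604/1035 + 293 = 304859/1035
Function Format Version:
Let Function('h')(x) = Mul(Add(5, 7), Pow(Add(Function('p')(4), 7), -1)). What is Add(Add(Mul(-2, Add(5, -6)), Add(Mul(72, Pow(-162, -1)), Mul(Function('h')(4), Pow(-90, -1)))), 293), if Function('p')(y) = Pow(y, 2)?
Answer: Rational(304859, 1035) ≈ 294.55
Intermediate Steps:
Function('h')(x) = Rational(12, 23) (Function('h')(x) = Mul(Add(5, 7), Pow(Add(Pow(4, 2), 7), -1)) = Mul(12, Pow(Add(16, 7), -1)) = Mul(12, Pow(23, -1)) = Mul(12, Rational(1, 23)) = Rational(12, 23))
Add(Add(Mul(-2, Add(5, -6)), Add(Mul(72, Pow(-162, -1)), Mul(Function('h')(4), Pow(-90, -1)))), 293) = Add(Add(Mul(-2, Add(5, -6)), Add(Mul(72, Pow(-162, -1)), Mul(Rational(12, 23), Pow(-90, -1)))), 293) = Add(Add(Mul(-2, -1), Add(Mul(72, Rational(-1, 162)), Mul(Rational(12, 23), Rational(-1, 90)))), 293) = Add(Add(2, Add(Rational(-4, 9), Rational(-2, 345))), 293) = Add(Add(2, Rational(-466, 1035)), 293) = Add(Rational(1604, 1035), 293) = Rational(304859, 1035)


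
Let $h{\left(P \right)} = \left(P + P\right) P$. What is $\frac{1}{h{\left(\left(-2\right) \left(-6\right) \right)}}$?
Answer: $\frac{1}{288} \approx 0.0034722$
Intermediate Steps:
$h{\left(P \right)} = 2 P^{2}$ ($h{\left(P \right)} = 2 P P = 2 P^{2}$)
$\frac{1}{h{\left(\left(-2\right) \left(-6\right) \right)}} = \frac{1}{2 \left(\left(-2\right) \left(-6\right)\right)^{2}} = \frac{1}{2 \cdot 12^{2}} = \frac{1}{2 \cdot 144} = \frac{1}{288}$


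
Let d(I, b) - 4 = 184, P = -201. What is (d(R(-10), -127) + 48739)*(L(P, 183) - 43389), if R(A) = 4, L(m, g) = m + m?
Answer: -2142562257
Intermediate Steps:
L(m, g) = 2*m
d(I, b) = 188 (d(I, b) = 4 + 184 = 188)
(d(R(-10), -127) + 48739)*(L(P, 183) - 43389) = (188 + 48739)*(2*(-201) - 43389) = 48927*(-402 - 43389) = 48927*(-43791) = -2142562257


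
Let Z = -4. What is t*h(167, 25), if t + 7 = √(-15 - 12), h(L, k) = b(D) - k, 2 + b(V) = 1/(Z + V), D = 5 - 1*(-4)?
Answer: 938/5 - 402*I*√3/5 ≈ 187.6 - 139.26*I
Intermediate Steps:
D = 9 (D = 5 + 4 = 9)
b(V) = -2 + 1/(-4 + V)
h(L, k) = -9/5 - k (h(L, k) = (9 - 2*9)/(-4 + 9) - k = (9 - 18)/5 - k = (⅕)*(-9) - k = -9/5 - k)
t = -7 + 3*I*√3 (t = -7 + √(-15 - 12) = -7 + √(-27) = -7 + 3*I*√3 ≈ -7.0 + 5.1962*I)
t*h(167, 25) = (-7 + 3*I*√3)*(-9/5 - 1*25) = (-7 + 3*I*√3)*(-9/5 - 25) = (-7 + 3*I*√3)*(-134/5) = 938/5 - 402*I*√3/5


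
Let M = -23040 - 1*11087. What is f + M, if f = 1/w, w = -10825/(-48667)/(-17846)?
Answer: -1237936057/10825 ≈ -1.1436e+5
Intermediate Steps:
M = -34127 (M = -23040 - 11087 = -34127)
w = -10825/868511282 (w = -10825*(-1/48667)*(-1/17846) = (10825/48667)*(-1/17846) = -10825/868511282 ≈ -1.2464e-5)
f = -868511282/10825 (f = 1/(-10825/868511282) = -868511282/10825 ≈ -80232.)
f + M = -868511282/10825 - 34127 = -1237936057/10825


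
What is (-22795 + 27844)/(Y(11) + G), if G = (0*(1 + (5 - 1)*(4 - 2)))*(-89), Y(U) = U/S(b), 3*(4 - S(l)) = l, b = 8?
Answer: 612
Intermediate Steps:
S(l) = 4 - l/3
Y(U) = 3*U/4 (Y(U) = U/(4 - 1/3*8) = U/(4 - 8/3) = U/(4/3) = U*(3/4) = 3*U/4)
G = 0 (G = (0*(1 + 4*2))*(-89) = (0*(1 + 8))*(-89) = (0*9)*(-89) = 0*(-89) = 0)
(-22795 + 27844)/(Y(11) + G) = (-22795 + 27844)/((3/4)*11 + 0) = 5049/(33/4 + 0) = 5049/(33/4) = 5049*(4/33) = 612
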